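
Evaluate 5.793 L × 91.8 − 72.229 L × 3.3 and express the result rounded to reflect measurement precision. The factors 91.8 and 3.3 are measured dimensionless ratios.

5.793 × 91.8 = 531.7974 → 5.32 × 10^2 L (3 s.f., last digit at the 10^0 place).
72.229 × 3.3 = 238.3557 → 2.4 × 10^2 L (2 s.f., last digit at the 10^1 place).
Difference: 293.4417 L; keep the coarser place, 10^1.
Result: 2.9 × 10^2 L.

2.9 × 10^2 L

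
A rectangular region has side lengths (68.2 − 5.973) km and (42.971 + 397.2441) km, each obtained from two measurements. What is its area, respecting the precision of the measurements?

68.2 − 5.973 = 62.227, limited to 1 d.p. → 3 s.f.; 42.971 + 397.2441 = 440.2151, limited to 3 d.p. → 6 s.f.
Carrying full precision, 62.227 × 440.2151 = 27393.2650277; keep min(3, 6) = 3 s.f.
Rounded to 3 significant figures: 2.74 × 10⁴ km².

2.74 × 10⁴ km²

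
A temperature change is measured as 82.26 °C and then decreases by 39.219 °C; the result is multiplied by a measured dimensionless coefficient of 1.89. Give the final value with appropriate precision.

81.3 °C

82.26 °C − 39.219 °C = 43.041 °C; the difference is limited to 2 decimal places (4 s.f.).
Carrying full precision, 43.041 × 1.89 = 81.34749 °C; 1.89 has 3 s.f., so the result keeps min(4, 3) = 3 s.f.
Rounded to 3 significant figures: 81.3 °C.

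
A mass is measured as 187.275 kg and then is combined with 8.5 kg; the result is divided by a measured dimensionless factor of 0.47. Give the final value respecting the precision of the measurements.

187.275 kg + 8.5 kg = 195.775 kg; the sum is limited to 1 decimal place (4 s.f.).
Carrying full precision, 195.775 ÷ 0.47 = 416.542553191… kg; 0.47 has 2 s.f., so the result keeps min(4, 2) = 2 s.f.
Rounded to 2 significant figures: 4.2 × 10² kg.

4.2 × 10² kg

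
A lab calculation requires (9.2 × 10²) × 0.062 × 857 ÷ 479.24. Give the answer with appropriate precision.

1.0 × 10²

(9.2 × 10²) × 0.062 × 857 ÷ 479.24 = 102.00166931…
Multiplication/division keeps the fewest significant figures: 9.2 × 10² → 2 s.f., 0.062 → 2 s.f., 857 → 3 s.f., 479.24 → 5 s.f.; limit is 2.
Rounded to 2 significant figures: 1.0 × 10².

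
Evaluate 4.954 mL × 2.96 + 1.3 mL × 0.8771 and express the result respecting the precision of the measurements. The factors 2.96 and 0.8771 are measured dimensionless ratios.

15.8 mL

4.954 × 2.96 = 14.66384 → 14.7 mL (3 s.f., last digit at the 10^-1 place).
1.3 × 0.8771 = 1.14023 → 1.1 mL (2 s.f., last digit at the 10^-1 place).
Sum: 15.80407 mL; keep the coarser place, 10^-1.
Result: 15.8 mL.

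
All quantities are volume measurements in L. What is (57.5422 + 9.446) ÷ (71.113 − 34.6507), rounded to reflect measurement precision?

57.5422 + 9.446 = 66.9882, limited to 3 d.p. → 5 s.f.; 71.113 − 34.6507 = 36.4623, limited to 3 d.p. → 5 s.f.
Carrying full precision, 66.9882 ÷ 36.4623 = 1.83719074222…; keep min(5, 5) = 5 s.f.
Rounded to 5 significant figures: 1.8372.

1.8372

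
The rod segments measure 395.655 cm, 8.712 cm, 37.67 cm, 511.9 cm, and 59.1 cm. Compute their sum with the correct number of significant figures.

1013.0 cm

395.655 cm + 8.712 cm + 37.67 cm + 511.9 cm + 59.1 cm = 1013.037 cm.
Addition/subtraction keeps the fewest decimal places: 395.655 → 3 decimal places, 8.712 → 3 decimal places, 37.67 → 2 decimal places, 511.9 → 1 decimal place, 59.1 → 1 decimal place; limit is 1.
Rounded to 1 decimal place: 1013.0 cm.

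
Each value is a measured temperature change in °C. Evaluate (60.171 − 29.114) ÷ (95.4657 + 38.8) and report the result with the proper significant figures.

60.171 − 29.114 = 31.057, limited to 3 d.p. → 5 s.f.; 95.4657 + 38.8 = 134.2657, limited to 1 d.p. → 4 s.f.
Carrying full precision, 31.057 ÷ 134.2657 = 0.231310006949…; keep min(5, 4) = 4 s.f.
Rounded to 4 significant figures: 0.2313.

0.2313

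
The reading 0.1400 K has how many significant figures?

0.1400: leading zeros are not significant; trailing zeros after a decimal point are significant.

4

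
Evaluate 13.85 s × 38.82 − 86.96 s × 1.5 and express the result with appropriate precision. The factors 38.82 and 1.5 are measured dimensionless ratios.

13.85 × 38.82 = 537.657 → 537.7 s (4 s.f., last digit at the 10^-1 place).
86.96 × 1.5 = 130.44 → 1.3 × 10² s (2 s.f., last digit at the 10^1 place).
Difference: 407.217 s; keep the coarser place, 10^1.
Result: 4.1 × 10² s.

4.1 × 10² s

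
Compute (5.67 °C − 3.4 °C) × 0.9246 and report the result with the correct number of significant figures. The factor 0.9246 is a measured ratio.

2.1 °C

5.67 °C − 3.4 °C = 2.27 °C; the difference is limited to 1 decimal place (2 s.f.).
Carrying full precision, 2.27 × 0.9246 = 2.098842 °C; 0.9246 has 4 s.f., so the result keeps min(2, 4) = 2 s.f.
Rounded to 2 significant figures: 2.1 °C.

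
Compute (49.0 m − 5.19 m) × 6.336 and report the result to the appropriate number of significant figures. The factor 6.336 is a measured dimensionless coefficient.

278 m

49.0 m − 5.19 m = 43.81 m; the difference is limited to 1 decimal place (3 s.f.).
Carrying full precision, 43.81 × 6.336 = 277.58016 m; 6.336 has 4 s.f., so the result keeps min(3, 4) = 3 s.f.
Rounded to 3 significant figures: 278 m.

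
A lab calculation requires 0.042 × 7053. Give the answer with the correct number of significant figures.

0.042 × 7053 = 296.226
Multiplication/division keeps the fewest significant figures: 0.042 → 2 s.f., 7053 → 4 s.f.; limit is 2.
Rounded to 2 significant figures: 3.0 × 10².

3.0 × 10²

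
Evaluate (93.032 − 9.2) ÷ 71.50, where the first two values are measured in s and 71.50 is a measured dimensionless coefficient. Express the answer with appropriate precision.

1.17 s

93.032 s − 9.2 s = 83.832 s; the difference is limited to 1 decimal place (3 s.f.).
Carrying full precision, 83.832 ÷ 71.50 = 1.17247552448… s; 71.50 has 4 s.f., so the result keeps min(3, 4) = 3 s.f.
Rounded to 3 significant figures: 1.17 s.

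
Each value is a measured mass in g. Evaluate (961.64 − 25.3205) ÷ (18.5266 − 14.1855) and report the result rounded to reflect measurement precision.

215.69

961.64 − 25.3205 = 936.3195, limited to 2 d.p. → 5 s.f.; 18.5266 − 14.1855 = 4.3411, limited to 4 d.p. → 5 s.f.
Carrying full precision, 936.3195 ÷ 4.3411 = 215.687153026…; keep min(5, 5) = 5 s.f.
Rounded to 5 significant figures: 215.69.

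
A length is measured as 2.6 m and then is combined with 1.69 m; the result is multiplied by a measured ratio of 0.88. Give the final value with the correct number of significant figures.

3.8 m

2.6 m + 1.69 m = 4.29 m; the sum is limited to 1 decimal place (2 s.f.).
Carrying full precision, 4.29 × 0.88 = 3.7752 m; 0.88 has 2 s.f., so the result keeps min(2, 2) = 2 s.f.
Rounded to 2 significant figures: 3.8 m.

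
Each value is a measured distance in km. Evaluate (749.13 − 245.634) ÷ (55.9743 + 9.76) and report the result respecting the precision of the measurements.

7.660

749.13 − 245.634 = 503.496, limited to 2 d.p. → 5 s.f.; 55.9743 + 9.76 = 65.7343, limited to 2 d.p. → 4 s.f.
Carrying full precision, 503.496 ÷ 65.7343 = 7.65956281576…; keep min(5, 4) = 4 s.f.
Rounded to 4 significant figures: 7.660.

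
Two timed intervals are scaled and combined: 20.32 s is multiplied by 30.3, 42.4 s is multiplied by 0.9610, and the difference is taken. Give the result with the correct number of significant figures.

575 s

20.32 × 30.3 = 615.696 → 616 s (3 s.f., last digit at the 10^0 place).
42.4 × 0.9610 = 40.7464 → 40.7 s (3 s.f., last digit at the 10^-1 place).
Difference: 574.9496 s; keep the coarser place, 10^0.
Result: 575 s.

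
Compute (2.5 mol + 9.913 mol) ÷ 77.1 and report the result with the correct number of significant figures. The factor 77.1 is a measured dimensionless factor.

2.5 mol + 9.913 mol = 12.413 mol; the sum is limited to 1 decimal place (3 s.f.).
Carrying full precision, 12.413 ÷ 77.1 = 0.160998702983… mol; 77.1 has 3 s.f., so the result keeps min(3, 3) = 3 s.f.
Rounded to 3 significant figures: 0.161 mol.

0.161 mol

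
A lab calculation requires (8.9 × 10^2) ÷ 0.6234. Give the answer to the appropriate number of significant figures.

1.4 × 10^3

(8.9 × 10^2) ÷ 0.6234 = 1427.65479628…
Multiplication/division keeps the fewest significant figures: 8.9 × 10^2 → 2 s.f., 0.6234 → 4 s.f.; limit is 2.
Rounded to 2 significant figures: 1.4 × 10^3.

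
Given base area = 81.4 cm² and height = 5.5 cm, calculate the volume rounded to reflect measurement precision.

volume = 81.4 cm² × 5.5 cm = 447.7 cm³.
81.4 has 3 significant figures; 5.5 has 2.
Division/multiplication keeps the fewest: 2 significant figures.
Rounded: 4.5 × 10^2 cm³.

4.5 × 10^2 cm³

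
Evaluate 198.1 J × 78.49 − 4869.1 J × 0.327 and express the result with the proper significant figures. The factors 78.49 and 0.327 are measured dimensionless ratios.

1.396 × 10^4 J

198.1 × 78.49 = 15548.869 → 1.555 × 10^4 J (4 s.f., last digit at the 10^1 place).
4869.1 × 0.327 = 1592.1957 → 1.59 × 10^3 J (3 s.f., last digit at the 10^1 place).
Difference: 13956.6733 J; keep the coarser place, 10^1.
Result: 1.396 × 10^4 J.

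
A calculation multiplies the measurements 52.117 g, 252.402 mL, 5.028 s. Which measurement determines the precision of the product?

52.117 g → 5 s.f.; 252.402 mL → 6 s.f.; 5.028 s → 4 s.f.
The fewest is 4 significant figures, from 5.028 s.

5.028 s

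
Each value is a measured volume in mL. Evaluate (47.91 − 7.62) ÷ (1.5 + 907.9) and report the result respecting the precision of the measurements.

0.04430

47.91 − 7.62 = 40.29, limited to 2 d.p. → 4 s.f.; 1.5 + 907.9 = 909.4, limited to 1 d.p. → 4 s.f.
Carrying full precision, 40.29 ÷ 909.4 = 0.0443039366615…; keep min(4, 4) = 4 s.f.
Rounded to 4 significant figures: 0.04430.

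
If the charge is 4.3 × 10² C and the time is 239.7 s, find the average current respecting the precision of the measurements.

average current = 4.3 × 10² C ÷ 239.7 s = 1.79390905298… A.
4.3 × 10² has 2 significant figures; 239.7 has 4.
Division/multiplication keeps the fewest: 2 significant figures.
Rounded: 1.8 A.

1.8 A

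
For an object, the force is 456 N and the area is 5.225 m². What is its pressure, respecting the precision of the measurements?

87.3 Pa

pressure = 456 N ÷ 5.225 m² = 87.2727272727… Pa.
456 has 3 significant figures; 5.225 has 4.
Division/multiplication keeps the fewest: 3 significant figures.
Rounded: 87.3 Pa.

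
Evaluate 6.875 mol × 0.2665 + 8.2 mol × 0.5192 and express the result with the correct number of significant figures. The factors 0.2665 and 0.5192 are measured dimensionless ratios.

6.1 mol

6.875 × 0.2665 = 1.8321875 → 1.832 mol (4 s.f., last digit at the 10^-3 place).
8.2 × 0.5192 = 4.25744 → 4.3 mol (2 s.f., last digit at the 10^-1 place).
Sum: 6.0896275 mol; keep the coarser place, 10^-1.
Result: 6.1 mol.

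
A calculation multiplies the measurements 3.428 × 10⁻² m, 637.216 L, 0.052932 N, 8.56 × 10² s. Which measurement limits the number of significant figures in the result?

8.56 × 10² s

3.428 × 10⁻² m → 4 s.f.; 637.216 L → 6 s.f.; 0.052932 N → 5 s.f.; 8.56 × 10² s → 3 s.f.
The fewest is 3 significant figures, from 8.56 × 10² s.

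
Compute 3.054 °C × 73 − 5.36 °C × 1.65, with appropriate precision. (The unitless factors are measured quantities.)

2.1 × 10² °C

3.054 × 73 = 222.942 → 2.2 × 10² °C (2 s.f., last digit at the 10^1 place).
5.36 × 1.65 = 8.844 → 8.84 °C (3 s.f., last digit at the 10^-2 place).
Difference: 214.098 °C; keep the coarser place, 10^1.
Result: 2.1 × 10² °C.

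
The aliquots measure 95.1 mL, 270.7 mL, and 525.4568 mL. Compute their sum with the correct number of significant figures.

95.1 mL + 270.7 mL + 525.4568 mL = 891.2568 mL.
Addition/subtraction keeps the fewest decimal places: 95.1 → 1 decimal place, 270.7 → 1 decimal place, 525.4568 → 4 decimal places; limit is 1.
Rounded to 1 decimal place: 891.3 mL.

891.3 mL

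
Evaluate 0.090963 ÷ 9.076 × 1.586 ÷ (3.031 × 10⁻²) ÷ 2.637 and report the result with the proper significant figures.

0.1989

0.090963 ÷ 9.076 × 1.586 ÷ (3.031 × 10⁻²) ÷ 2.637 = 0.198873723347…
Multiplication/division keeps the fewest significant figures: 0.090963 → 5 s.f., 9.076 → 4 s.f., 1.586 → 4 s.f., 3.031 × 10⁻² → 4 s.f., 2.637 → 4 s.f.; limit is 4.
Rounded to 4 significant figures: 0.1989.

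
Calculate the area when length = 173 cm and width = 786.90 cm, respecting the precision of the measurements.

area = 173 cm × 786.90 cm = 136133.7 cm².
173 has 3 significant figures; 786.90 has 5.
Division/multiplication keeps the fewest: 3 significant figures.
Rounded: 1.36 × 10⁵ cm².

1.36 × 10⁵ cm²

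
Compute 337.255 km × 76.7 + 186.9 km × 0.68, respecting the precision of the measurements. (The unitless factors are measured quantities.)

2.60 × 10⁴ km

337.255 × 76.7 = 25867.4585 → 2.59 × 10⁴ km (3 s.f., last digit at the 10^2 place).
186.9 × 0.68 = 127.092 → 1.3 × 10² km (2 s.f., last digit at the 10^1 place).
Sum: 25994.5505 km; keep the coarser place, 10^2.
Result: 2.60 × 10⁴ km.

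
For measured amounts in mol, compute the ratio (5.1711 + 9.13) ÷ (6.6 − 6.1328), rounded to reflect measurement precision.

3 × 10¹

5.1711 + 9.13 = 14.3011, limited to 2 d.p. → 4 s.f.; 6.6 − 6.1328 = 0.4672, limited to 1 d.p. → 1 s.f.
Carrying full precision, 14.3011 ÷ 0.4672 = 30.6102311644…; keep min(4, 1) = 1 s.f.
Rounded to 1 significant figure: 3 × 10¹.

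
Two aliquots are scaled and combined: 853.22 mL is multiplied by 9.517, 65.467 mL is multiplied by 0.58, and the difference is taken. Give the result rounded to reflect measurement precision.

8082 mL

853.22 × 9.517 = 8120.09474 → 8.120 × 10³ mL (4 s.f., last digit at the 10^0 place).
65.467 × 0.58 = 37.97086 → 38 mL (2 s.f., last digit at the 10^0 place).
Difference: 8082.12388 mL; keep the coarser place, 10^0.
Result: 8082 mL.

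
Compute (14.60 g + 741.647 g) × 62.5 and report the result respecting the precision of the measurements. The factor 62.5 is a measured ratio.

4.73 × 10^4 g

14.60 g + 741.647 g = 756.247 g; the sum is limited to 2 decimal places (5 s.f.).
Carrying full precision, 756.247 × 62.5 = 47265.4375 g; 62.5 has 3 s.f., so the result keeps min(5, 3) = 3 s.f.
Rounded to 3 significant figures: 4.73 × 10^4 g.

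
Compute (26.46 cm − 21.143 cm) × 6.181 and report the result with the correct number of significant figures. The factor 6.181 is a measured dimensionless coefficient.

32.9 cm

26.46 cm − 21.143 cm = 5.317 cm; the difference is limited to 2 decimal places (3 s.f.).
Carrying full precision, 5.317 × 6.181 = 32.864377 cm; 6.181 has 4 s.f., so the result keeps min(3, 4) = 3 s.f.
Rounded to 3 significant figures: 32.9 cm.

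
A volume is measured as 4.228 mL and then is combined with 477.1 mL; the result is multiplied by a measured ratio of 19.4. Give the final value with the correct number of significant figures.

9.34 × 10^3 mL

4.228 mL + 477.1 mL = 481.328 mL; the sum is limited to 1 decimal place (4 s.f.).
Carrying full precision, 481.328 × 19.4 = 9337.7632 mL; 19.4 has 3 s.f., so the result keeps min(4, 3) = 3 s.f.
Rounded to 3 significant figures: 9.34 × 10^3 mL.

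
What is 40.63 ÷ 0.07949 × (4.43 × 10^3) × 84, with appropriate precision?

40.63 ÷ 0.07949 × (4.43 × 10^3) × 84 = 190202989.055…
Multiplication/division keeps the fewest significant figures: 40.63 → 4 s.f., 0.07949 → 4 s.f., 4.43 × 10^3 → 3 s.f., 84 → 2 s.f.; limit is 2.
Rounded to 2 significant figures: 1.9 × 10^8.

1.9 × 10^8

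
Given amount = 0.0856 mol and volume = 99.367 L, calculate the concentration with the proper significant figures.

concentration = 0.0856 mol ÷ 99.367 L = 0.000861452997474… mol/L.
0.0856 has 3 significant figures; 99.367 has 5.
Division/multiplication keeps the fewest: 3 significant figures.
Rounded: 8.61 × 10^-4 mol/L.

8.61 × 10^-4 mol/L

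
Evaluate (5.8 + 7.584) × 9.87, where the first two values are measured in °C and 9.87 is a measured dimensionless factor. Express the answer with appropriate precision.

132 °C

5.8 °C + 7.584 °C = 13.384 °C; the sum is limited to 1 decimal place (3 s.f.).
Carrying full precision, 13.384 × 9.87 = 132.10008 °C; 9.87 has 3 s.f., so the result keeps min(3, 3) = 3 s.f.
Rounded to 3 significant figures: 132 °C.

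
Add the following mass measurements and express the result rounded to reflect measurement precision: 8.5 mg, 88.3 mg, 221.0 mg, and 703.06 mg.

1020.9 mg

8.5 mg + 88.3 mg + 221.0 mg + 703.06 mg = 1020.86 mg.
Addition/subtraction keeps the fewest decimal places: 8.5 → 1 decimal place, 88.3 → 1 decimal place, 221.0 → 1 decimal place, 703.06 → 2 decimal places; limit is 1.
Rounded to 1 decimal place: 1020.9 mg.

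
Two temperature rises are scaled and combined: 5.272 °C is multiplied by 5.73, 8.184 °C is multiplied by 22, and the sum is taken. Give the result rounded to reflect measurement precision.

2.1 × 10^2 °C

5.272 × 5.73 = 30.20856 → 30.2 °C (3 s.f., last digit at the 10^-1 place).
8.184 × 22 = 180.048 → 1.8 × 10^2 °C (2 s.f., last digit at the 10^1 place).
Sum: 210.25656 °C; keep the coarser place, 10^1.
Result: 2.1 × 10^2 °C.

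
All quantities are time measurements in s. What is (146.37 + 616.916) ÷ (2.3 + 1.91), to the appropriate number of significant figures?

1.8 × 10^2

146.37 + 616.916 = 763.286, limited to 2 d.p. → 5 s.f.; 2.3 + 1.91 = 4.21, limited to 1 d.p. → 2 s.f.
Carrying full precision, 763.286 ÷ 4.21 = 181.303087886…; keep min(5, 2) = 2 s.f.
Rounded to 2 significant figures: 1.8 × 10^2.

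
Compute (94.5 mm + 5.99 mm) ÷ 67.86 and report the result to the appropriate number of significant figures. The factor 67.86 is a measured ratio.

94.5 mm + 5.99 mm = 100.49 mm; the sum is limited to 1 decimal place (4 s.f.).
Carrying full precision, 100.49 ÷ 67.86 = 1.48084291188… mm; 67.86 has 4 s.f., so the result keeps min(4, 4) = 4 s.f.
Rounded to 4 significant figures: 1.481 mm.

1.481 mm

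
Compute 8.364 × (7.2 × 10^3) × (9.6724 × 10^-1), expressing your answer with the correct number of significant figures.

8.364 × (7.2 × 10^3) × (9.6724 × 10^-1) = 58247.966592
Multiplication/division keeps the fewest significant figures: 8.364 → 4 s.f., 7.2 × 10^3 → 2 s.f., 9.6724 × 10^-1 → 5 s.f.; limit is 2.
Rounded to 2 significant figures: 5.8 × 10^4.

5.8 × 10^4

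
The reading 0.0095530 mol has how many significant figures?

0.0095530: leading zeros are not significant; trailing zeros after a decimal point are significant.

5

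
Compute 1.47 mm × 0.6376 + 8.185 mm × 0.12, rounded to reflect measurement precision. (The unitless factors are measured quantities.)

1.92 mm

1.47 × 0.6376 = 0.937272 → 0.937 mm (3 s.f., last digit at the 10^-3 place).
8.185 × 0.12 = 0.9822 → 0.98 mm (2 s.f., last digit at the 10^-2 place).
Sum: 1.919472 mm; keep the coarser place, 10^-2.
Result: 1.92 mm.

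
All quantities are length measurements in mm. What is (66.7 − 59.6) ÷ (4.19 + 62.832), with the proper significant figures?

1.1 × 10^-1

66.7 − 59.6 = 7.1, limited to 1 d.p. → 2 s.f.; 4.19 + 62.832 = 67.022, limited to 2 d.p. → 4 s.f.
Carrying full precision, 7.1 ÷ 67.022 = 0.105935364507…; keep min(2, 4) = 2 s.f.
Rounded to 2 significant figures: 1.1 × 10^-1.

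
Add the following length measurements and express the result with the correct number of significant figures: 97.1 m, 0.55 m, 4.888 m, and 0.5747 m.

97.1 m + 0.55 m + 4.888 m + 0.5747 m = 103.1127 m.
Addition/subtraction keeps the fewest decimal places: 97.1 → 1 decimal place, 0.55 → 2 decimal places, 4.888 → 3 decimal places, 0.5747 → 4 decimal places; limit is 1.
Rounded to 1 decimal place: 1.031 × 10² m.

1.031 × 10² m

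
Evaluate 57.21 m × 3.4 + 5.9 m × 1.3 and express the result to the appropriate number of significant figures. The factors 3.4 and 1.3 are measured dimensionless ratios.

57.21 × 3.4 = 194.514 → 1.9 × 10² m (2 s.f., last digit at the 10^1 place).
5.9 × 1.3 = 7.67 → 7.7 m (2 s.f., last digit at the 10^-1 place).
Sum: 202.184 m; keep the coarser place, 10^1.
Result: 2.0 × 10² m.

2.0 × 10² m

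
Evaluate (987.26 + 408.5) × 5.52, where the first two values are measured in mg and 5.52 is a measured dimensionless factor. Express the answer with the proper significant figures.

987.26 mg + 408.5 mg = 1395.76 mg; the sum is limited to 1 decimal place (5 s.f.).
Carrying full precision, 1395.76 × 5.52 = 7704.5952 mg; 5.52 has 3 s.f., so the result keeps min(5, 3) = 3 s.f.
Rounded to 3 significant figures: 7.70 × 10³ mg.

7.70 × 10³ mg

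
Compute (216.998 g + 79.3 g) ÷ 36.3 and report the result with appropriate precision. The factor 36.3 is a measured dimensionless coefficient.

216.998 g + 79.3 g = 296.298 g; the sum is limited to 1 decimal place (4 s.f.).
Carrying full precision, 296.298 ÷ 36.3 = 8.16247933884… g; 36.3 has 3 s.f., so the result keeps min(4, 3) = 3 s.f.
Rounded to 3 significant figures: 8.16 g.

8.16 g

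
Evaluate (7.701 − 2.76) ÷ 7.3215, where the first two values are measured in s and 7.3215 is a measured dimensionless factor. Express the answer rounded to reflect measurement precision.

7.701 s − 2.76 s = 4.941 s; the difference is limited to 2 decimal places (3 s.f.).
Carrying full precision, 4.941 ÷ 7.3215 = 0.674861708666… s; 7.3215 has 5 s.f., so the result keeps min(3, 5) = 3 s.f.
Rounded to 3 significant figures: 6.75 × 10⁻¹ s.

6.75 × 10⁻¹ s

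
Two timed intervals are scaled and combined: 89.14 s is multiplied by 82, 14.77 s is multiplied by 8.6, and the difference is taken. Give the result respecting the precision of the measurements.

89.14 × 82 = 7309.48 → 7.3 × 10^3 s (2 s.f., last digit at the 10^2 place).
14.77 × 8.6 = 127.022 → 1.3 × 10^2 s (2 s.f., last digit at the 10^1 place).
Difference: 7182.458 s; keep the coarser place, 10^2.
Result: 7.2 × 10^3 s.

7.2 × 10^3 s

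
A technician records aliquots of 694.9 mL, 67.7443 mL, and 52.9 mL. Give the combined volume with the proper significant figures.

694.9 mL + 67.7443 mL + 52.9 mL = 815.5443 mL.
Addition/subtraction keeps the fewest decimal places: 694.9 → 1 decimal place, 67.7443 → 4 decimal places, 52.9 → 1 decimal place; limit is 1.
Rounded to 1 decimal place: 815.5 mL.

815.5 mL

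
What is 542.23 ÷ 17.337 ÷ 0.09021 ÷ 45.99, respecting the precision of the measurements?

7.539

542.23 ÷ 17.337 ÷ 0.09021 ÷ 45.99 = 7.53861389396…
Multiplication/division keeps the fewest significant figures: 542.23 → 5 s.f., 17.337 → 5 s.f., 0.09021 → 4 s.f., 45.99 → 4 s.f.; limit is 4.
Rounded to 4 significant figures: 7.539.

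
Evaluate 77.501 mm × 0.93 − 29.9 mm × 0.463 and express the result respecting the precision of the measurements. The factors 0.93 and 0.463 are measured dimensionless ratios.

58 mm

77.501 × 0.93 = 72.07593 → 72 mm (2 s.f., last digit at the 10^0 place).
29.9 × 0.463 = 13.8437 → 13.8 mm (3 s.f., last digit at the 10^-1 place).
Difference: 58.23223 mm; keep the coarser place, 10^0.
Result: 58 mm.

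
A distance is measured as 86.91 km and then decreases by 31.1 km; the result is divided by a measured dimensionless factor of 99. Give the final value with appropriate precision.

0.56 km

86.91 km − 31.1 km = 55.81 km; the difference is limited to 1 decimal place (3 s.f.).
Carrying full precision, 55.81 ÷ 99 = 0.563737373737… km; 99 has 2 s.f., so the result keeps min(3, 2) = 2 s.f.
Rounded to 2 significant figures: 0.56 km.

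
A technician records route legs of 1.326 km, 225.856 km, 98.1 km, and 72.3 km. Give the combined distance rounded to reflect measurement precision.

1.326 km + 225.856 km + 98.1 km + 72.3 km = 397.582 km.
Addition/subtraction keeps the fewest decimal places: 1.326 → 3 decimal places, 225.856 → 3 decimal places, 98.1 → 1 decimal place, 72.3 → 1 decimal place; limit is 1.
Rounded to 1 decimal place: 397.6 km.

397.6 km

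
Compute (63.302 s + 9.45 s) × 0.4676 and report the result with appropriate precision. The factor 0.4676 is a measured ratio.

34.02 s

63.302 s + 9.45 s = 72.752 s; the sum is limited to 2 decimal places (4 s.f.).
Carrying full precision, 72.752 × 0.4676 = 34.0188352 s; 0.4676 has 4 s.f., so the result keeps min(4, 4) = 4 s.f.
Rounded to 4 significant figures: 34.02 s.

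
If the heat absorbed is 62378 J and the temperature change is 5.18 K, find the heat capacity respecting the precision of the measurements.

heat capacity = 62378 J ÷ 5.18 K = 12042.0849421… J/K.
62378 has 5 significant figures; 5.18 has 3.
Division/multiplication keeps the fewest: 3 significant figures.
Rounded: 1.20 × 10⁴ J/K.

1.20 × 10⁴ J/K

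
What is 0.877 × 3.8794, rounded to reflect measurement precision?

3.40

0.877 × 3.8794 = 3.4022338
Multiplication/division keeps the fewest significant figures: 0.877 → 3 s.f., 3.8794 → 5 s.f.; limit is 3.
Rounded to 3 significant figures: 3.40.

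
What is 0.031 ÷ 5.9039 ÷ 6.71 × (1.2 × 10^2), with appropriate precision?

0.031 ÷ 5.9039 ÷ 6.71 × (1.2 × 10^2) = 0.0939034237113…
Multiplication/division keeps the fewest significant figures: 0.031 → 2 s.f., 5.9039 → 5 s.f., 6.71 → 3 s.f., 1.2 × 10^2 → 2 s.f.; limit is 2.
Rounded to 2 significant figures: 0.094.

0.094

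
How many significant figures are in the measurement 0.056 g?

0.056: leading zeros are not significant.

2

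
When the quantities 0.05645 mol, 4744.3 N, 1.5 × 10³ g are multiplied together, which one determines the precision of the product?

1.5 × 10³ g

0.05645 mol → 4 s.f.; 4744.3 N → 5 s.f.; 1.5 × 10³ g → 2 s.f.
The fewest is 2 significant figures, from 1.5 × 10³ g.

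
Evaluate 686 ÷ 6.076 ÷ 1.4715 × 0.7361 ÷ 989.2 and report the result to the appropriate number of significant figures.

0.0571

686 ÷ 6.076 ÷ 1.4715 × 0.7361 ÷ 989.2 = 0.0570950942391…
Multiplication/division keeps the fewest significant figures: 686 → 3 s.f., 6.076 → 4 s.f., 1.4715 → 5 s.f., 0.7361 → 4 s.f., 989.2 → 4 s.f.; limit is 3.
Rounded to 3 significant figures: 0.0571.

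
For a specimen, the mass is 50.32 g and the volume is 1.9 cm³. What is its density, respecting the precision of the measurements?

density = 50.32 g ÷ 1.9 cm³ = 26.4842105263… g/cm³.
50.32 has 4 significant figures; 1.9 has 2.
Division/multiplication keeps the fewest: 2 significant figures.
Rounded: 26 g/cm³.

26 g/cm³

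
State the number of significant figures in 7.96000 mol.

6

7.96000: trailing zeros after a decimal point are significant.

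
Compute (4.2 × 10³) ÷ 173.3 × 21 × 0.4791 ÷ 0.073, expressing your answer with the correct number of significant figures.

(4.2 × 10³) ÷ 173.3 × 21 × 0.4791 ÷ 0.073 = 3340.20662562…
Multiplication/division keeps the fewest significant figures: 4.2 × 10³ → 2 s.f., 173.3 → 4 s.f., 21 → 2 s.f., 0.4791 → 4 s.f., 0.073 → 2 s.f.; limit is 2.
Rounded to 2 significant figures: 3.3 × 10³.

3.3 × 10³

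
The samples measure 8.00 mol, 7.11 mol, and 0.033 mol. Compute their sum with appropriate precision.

15.14 mol

8.00 mol + 7.11 mol + 0.033 mol = 15.143 mol.
Addition/subtraction keeps the fewest decimal places: 8.00 → 2 decimal places, 7.11 → 2 decimal places, 0.033 → 3 decimal places; limit is 2.
Rounded to 2 decimal places: 15.14 mol.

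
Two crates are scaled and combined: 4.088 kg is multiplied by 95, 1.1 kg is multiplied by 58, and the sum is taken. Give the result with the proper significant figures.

4.088 × 95 = 388.36 → 3.9 × 10² kg (2 s.f., last digit at the 10^1 place).
1.1 × 58 = 63.8 → 64 kg (2 s.f., last digit at the 10^0 place).
Sum: 452.16 kg; keep the coarser place, 10^1.
Result: 4.5 × 10² kg.

4.5 × 10² kg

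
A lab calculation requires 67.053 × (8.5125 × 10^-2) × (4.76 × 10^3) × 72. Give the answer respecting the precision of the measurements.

67.053 × (8.5125 × 10^-2) × (4.76 × 10^3) × 72 = 1956206.90412
Multiplication/division keeps the fewest significant figures: 67.053 → 5 s.f., 8.5125 × 10^-2 → 5 s.f., 4.76 × 10^3 → 3 s.f., 72 → 2 s.f.; limit is 2.
Rounded to 2 significant figures: 2.0 × 10^6.

2.0 × 10^6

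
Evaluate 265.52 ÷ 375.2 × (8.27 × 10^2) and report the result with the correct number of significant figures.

265.52 ÷ 375.2 × (8.27 × 10^2) = 585.247974414…
Multiplication/division keeps the fewest significant figures: 265.52 → 5 s.f., 375.2 → 4 s.f., 8.27 × 10^2 → 3 s.f.; limit is 3.
Rounded to 3 significant figures: 585.

585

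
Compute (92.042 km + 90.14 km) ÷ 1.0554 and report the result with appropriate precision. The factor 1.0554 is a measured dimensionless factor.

92.042 km + 90.14 km = 182.182 km; the sum is limited to 2 decimal places (5 s.f.).
Carrying full precision, 182.182 ÷ 1.0554 = 172.618912261… km; 1.0554 has 5 s.f., so the result keeps min(5, 5) = 5 s.f.
Rounded to 5 significant figures: 172.62 km.

172.62 km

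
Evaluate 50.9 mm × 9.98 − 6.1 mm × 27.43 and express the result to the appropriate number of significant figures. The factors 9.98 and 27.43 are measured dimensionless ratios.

3.4 × 10^2 mm

50.9 × 9.98 = 507.982 → 508 mm (3 s.f., last digit at the 10^0 place).
6.1 × 27.43 = 167.323 → 1.7 × 10^2 mm (2 s.f., last digit at the 10^1 place).
Difference: 340.659 mm; keep the coarser place, 10^1.
Result: 3.4 × 10^2 mm.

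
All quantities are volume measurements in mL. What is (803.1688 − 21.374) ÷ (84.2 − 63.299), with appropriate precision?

803.1688 − 21.374 = 781.7948, limited to 3 d.p. → 6 s.f.; 84.2 − 63.299 = 20.901, limited to 1 d.p. → 3 s.f.
Carrying full precision, 781.7948 ÷ 20.901 = 37.4046600641…; keep min(6, 3) = 3 s.f.
Rounded to 3 significant figures: 37.4.

37.4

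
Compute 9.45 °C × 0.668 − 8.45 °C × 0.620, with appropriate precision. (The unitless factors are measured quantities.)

9.45 × 0.668 = 6.3126 → 6.31 °C (3 s.f., last digit at the 10^-2 place).
8.45 × 0.620 = 5.239 → 5.24 °C (3 s.f., last digit at the 10^-2 place).
Difference: 1.0736 °C; keep the coarser place, 10^-2.
Result: 1.07 °C.

1.07 °C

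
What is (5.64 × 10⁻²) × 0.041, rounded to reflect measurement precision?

0.0023

(5.64 × 10⁻²) × 0.041 = 0.0023124
Multiplication/division keeps the fewest significant figures: 5.64 × 10⁻² → 3 s.f., 0.041 → 2 s.f.; limit is 2.
Rounded to 2 significant figures: 0.0023.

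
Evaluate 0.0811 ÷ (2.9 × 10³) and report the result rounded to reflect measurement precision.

2.8 × 10⁻⁵

0.0811 ÷ (2.9 × 10³) = 0.0000279655172414…
Multiplication/division keeps the fewest significant figures: 0.0811 → 3 s.f., 2.9 × 10³ → 2 s.f.; limit is 2.
Rounded to 2 significant figures: 2.8 × 10⁻⁵.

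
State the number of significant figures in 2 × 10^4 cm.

1

2 × 10^4: in scientific notation every digit of the coefficient is significant.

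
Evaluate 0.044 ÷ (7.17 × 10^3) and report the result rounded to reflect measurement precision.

6.1 × 10^-6

0.044 ÷ (7.17 × 10^3) = 0.00000613668061367…
Multiplication/division keeps the fewest significant figures: 0.044 → 2 s.f., 7.17 × 10^3 → 3 s.f.; limit is 2.
Rounded to 2 significant figures: 6.1 × 10^-6.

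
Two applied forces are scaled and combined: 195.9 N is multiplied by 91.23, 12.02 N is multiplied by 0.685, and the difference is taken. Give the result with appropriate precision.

1.786 × 10^4 N

195.9 × 91.23 = 17871.957 → 1.787 × 10^4 N (4 s.f., last digit at the 10^1 place).
12.02 × 0.685 = 8.2337 → 8.23 N (3 s.f., last digit at the 10^-2 place).
Difference: 17863.7233 N; keep the coarser place, 10^1.
Result: 1.786 × 10^4 N.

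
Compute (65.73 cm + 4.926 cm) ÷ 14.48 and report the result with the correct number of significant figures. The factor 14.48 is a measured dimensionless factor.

4.880 cm

65.73 cm + 4.926 cm = 70.656 cm; the sum is limited to 2 decimal places (4 s.f.).
Carrying full precision, 70.656 ÷ 14.48 = 4.87955801105… cm; 14.48 has 4 s.f., so the result keeps min(4, 4) = 4 s.f.
Rounded to 4 significant figures: 4.880 cm.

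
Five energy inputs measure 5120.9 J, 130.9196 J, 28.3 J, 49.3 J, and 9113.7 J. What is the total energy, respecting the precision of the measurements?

5120.9 J + 130.9196 J + 28.3 J + 49.3 J + 9113.7 J = 14443.1196 J.
Addition/subtraction keeps the fewest decimal places: 5120.9 → 1 decimal place, 130.9196 → 4 decimal places, 28.3 → 1 decimal place, 49.3 → 1 decimal place, 9113.7 → 1 decimal place; limit is 1.
Rounded to 1 decimal place: 14443.1 J.

14443.1 J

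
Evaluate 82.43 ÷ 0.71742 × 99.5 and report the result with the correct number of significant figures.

82.43 ÷ 0.71742 × 99.5 = 11432.3339188…
Multiplication/division keeps the fewest significant figures: 82.43 → 4 s.f., 0.71742 → 5 s.f., 99.5 → 3 s.f.; limit is 3.
Rounded to 3 significant figures: 1.14 × 10^4.

1.14 × 10^4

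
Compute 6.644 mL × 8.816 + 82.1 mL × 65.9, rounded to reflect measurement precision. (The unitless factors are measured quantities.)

6.644 × 8.816 = 58.573504 → 58.57 mL (4 s.f., last digit at the 10^-2 place).
82.1 × 65.9 = 5410.39 → 5.41 × 10^3 mL (3 s.f., last digit at the 10^1 place).
Sum: 5468.963504 mL; keep the coarser place, 10^1.
Result: 5.47 × 10^3 mL.

5.47 × 10^3 mL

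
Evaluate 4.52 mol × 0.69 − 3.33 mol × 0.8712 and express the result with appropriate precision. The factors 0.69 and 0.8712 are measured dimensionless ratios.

0.2 mol

4.52 × 0.69 = 3.1188 → 3.1 mol (2 s.f., last digit at the 10^-1 place).
3.33 × 0.8712 = 2.901096 → 2.90 mol (3 s.f., last digit at the 10^-2 place).
Difference: 0.217704 mol; keep the coarser place, 10^-1.
Result: 0.2 mol.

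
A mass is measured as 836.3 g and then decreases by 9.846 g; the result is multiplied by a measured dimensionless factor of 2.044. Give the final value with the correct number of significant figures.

1689 g

836.3 g − 9.846 g = 826.454 g; the difference is limited to 1 decimal place (4 s.f.).
Carrying full precision, 826.454 × 2.044 = 1689.271976 g; 2.044 has 4 s.f., so the result keeps min(4, 4) = 4 s.f.
Rounded to 4 significant figures: 1689 g.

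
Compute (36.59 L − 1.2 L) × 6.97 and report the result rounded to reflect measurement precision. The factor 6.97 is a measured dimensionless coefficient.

36.59 L − 1.2 L = 35.39 L; the difference is limited to 1 decimal place (3 s.f.).
Carrying full precision, 35.39 × 6.97 = 246.6683 L; 6.97 has 3 s.f., so the result keeps min(3, 3) = 3 s.f.
Rounded to 3 significant figures: 247 L.

247 L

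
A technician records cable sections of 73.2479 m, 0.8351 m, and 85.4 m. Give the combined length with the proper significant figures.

73.2479 m + 0.8351 m + 85.4 m = 159.4830 m.
Addition/subtraction keeps the fewest decimal places: 73.2479 → 4 decimal places, 0.8351 → 4 decimal places, 85.4 → 1 decimal place; limit is 1.
Rounded to 1 decimal place: 159.5 m.

159.5 m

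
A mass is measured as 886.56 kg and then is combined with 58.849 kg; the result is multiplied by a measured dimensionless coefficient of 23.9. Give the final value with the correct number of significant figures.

886.56 kg + 58.849 kg = 945.409 kg; the sum is limited to 2 decimal places (5 s.f.).
Carrying full precision, 945.409 × 23.9 = 22595.2751 kg; 23.9 has 3 s.f., so the result keeps min(5, 3) = 3 s.f.
Rounded to 3 significant figures: 2.26 × 10^4 kg.

2.26 × 10^4 kg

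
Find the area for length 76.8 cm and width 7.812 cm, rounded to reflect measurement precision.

600. cm²

area = 76.8 cm × 7.812 cm = 599.9616 cm².
76.8 has 3 significant figures; 7.812 has 4.
Division/multiplication keeps the fewest: 3 significant figures.
Rounded: 600. cm².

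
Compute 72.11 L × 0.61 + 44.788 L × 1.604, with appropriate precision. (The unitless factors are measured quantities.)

116 L

72.11 × 0.61 = 43.9871 → 44 L (2 s.f., last digit at the 10^0 place).
44.788 × 1.604 = 71.839952 → 71.84 L (4 s.f., last digit at the 10^-2 place).
Sum: 115.827052 L; keep the coarser place, 10^0.
Result: 116 L.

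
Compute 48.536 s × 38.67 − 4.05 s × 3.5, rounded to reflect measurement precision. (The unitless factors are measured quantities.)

48.536 × 38.67 = 1876.88712 → 1877 s (4 s.f., last digit at the 10^0 place).
4.05 × 3.5 = 14.175 → 14 s (2 s.f., last digit at the 10^0 place).
Difference: 1862.71212 s; keep the coarser place, 10^0.
Result: 1863 s.

1863 s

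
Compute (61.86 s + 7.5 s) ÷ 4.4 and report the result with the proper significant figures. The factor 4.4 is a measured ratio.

61.86 s + 7.5 s = 69.36 s; the sum is limited to 1 decimal place (3 s.f.).
Carrying full precision, 69.36 ÷ 4.4 = 15.7636363636… s; 4.4 has 2 s.f., so the result keeps min(3, 2) = 2 s.f.
Rounded to 2 significant figures: 16 s.

16 s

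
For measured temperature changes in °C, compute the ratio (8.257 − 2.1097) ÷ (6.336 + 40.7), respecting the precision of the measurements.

8.257 − 2.1097 = 6.1473, limited to 3 d.p. → 4 s.f.; 6.336 + 40.7 = 47.036, limited to 1 d.p. → 3 s.f.
Carrying full precision, 6.1473 ÷ 47.036 = 0.130693511353…; keep min(4, 3) = 3 s.f.
Rounded to 3 significant figures: 0.131.

0.131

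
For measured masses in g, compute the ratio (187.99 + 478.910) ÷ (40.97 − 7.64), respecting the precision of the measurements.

20.01

187.99 + 478.910 = 666.900, limited to 2 d.p. → 5 s.f.; 40.97 − 7.64 = 33.33, limited to 2 d.p. → 4 s.f.
Carrying full precision, 666.900 ÷ 33.33 = 20.0090009001…; keep min(5, 4) = 4 s.f.
Rounded to 4 significant figures: 20.01.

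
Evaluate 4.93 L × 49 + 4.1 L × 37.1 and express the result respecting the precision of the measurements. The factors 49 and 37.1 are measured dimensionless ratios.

4.93 × 49 = 241.57 → 2.4 × 10² L (2 s.f., last digit at the 10^1 place).
4.1 × 37.1 = 152.11 → 1.5 × 10² L (2 s.f., last digit at the 10^1 place).
Sum: 393.68 L; keep the coarser place, 10^1.
Result: 3.9 × 10² L.

3.9 × 10² L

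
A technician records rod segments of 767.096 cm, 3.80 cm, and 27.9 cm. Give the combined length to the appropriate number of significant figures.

798.8 cm

767.096 cm + 3.80 cm + 27.9 cm = 798.796 cm.
Addition/subtraction keeps the fewest decimal places: 767.096 → 3 decimal places, 3.80 → 2 decimal places, 27.9 → 1 decimal place; limit is 1.
Rounded to 1 decimal place: 798.8 cm.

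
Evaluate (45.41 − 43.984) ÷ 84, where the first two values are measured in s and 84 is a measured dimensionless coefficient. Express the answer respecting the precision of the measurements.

1.7 × 10⁻² s

45.41 s − 43.984 s = 1.426 s; the difference is limited to 2 decimal places (3 s.f.).
Carrying full precision, 1.426 ÷ 84 = 0.0169761904762… s; 84 has 2 s.f., so the result keeps min(3, 2) = 2 s.f.
Rounded to 2 significant figures: 1.7 × 10⁻² s.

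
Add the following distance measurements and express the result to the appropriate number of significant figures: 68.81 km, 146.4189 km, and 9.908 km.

225.14 km

68.81 km + 146.4189 km + 9.908 km = 225.1369 km.
Addition/subtraction keeps the fewest decimal places: 68.81 → 2 decimal places, 146.4189 → 4 decimal places, 9.908 → 3 decimal places; limit is 2.
Rounded to 2 decimal places: 225.14 km.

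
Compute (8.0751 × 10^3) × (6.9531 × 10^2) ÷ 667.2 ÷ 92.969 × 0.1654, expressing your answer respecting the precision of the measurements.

(8.0751 × 10^3) × (6.9531 × 10^2) ÷ 667.2 ÷ 92.969 × 0.1654 = 14.9715819796…
Multiplication/division keeps the fewest significant figures: 8.0751 × 10^3 → 5 s.f., 6.9531 × 10^2 → 5 s.f., 667.2 → 4 s.f., 92.969 → 5 s.f., 0.1654 → 4 s.f.; limit is 4.
Rounded to 4 significant figures: 14.97.

14.97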